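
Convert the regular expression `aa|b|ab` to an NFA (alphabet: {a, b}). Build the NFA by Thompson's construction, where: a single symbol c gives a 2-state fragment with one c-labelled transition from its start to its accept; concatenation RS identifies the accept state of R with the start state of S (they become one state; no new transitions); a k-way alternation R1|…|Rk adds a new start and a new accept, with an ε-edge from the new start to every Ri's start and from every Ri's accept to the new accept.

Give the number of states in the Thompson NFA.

Per subexpression:
Each of the 5 symbol leaves contributes a 2-state fragment.
  aa → 3 states
  ab → 3 states
  aa|b|ab → 10 states

10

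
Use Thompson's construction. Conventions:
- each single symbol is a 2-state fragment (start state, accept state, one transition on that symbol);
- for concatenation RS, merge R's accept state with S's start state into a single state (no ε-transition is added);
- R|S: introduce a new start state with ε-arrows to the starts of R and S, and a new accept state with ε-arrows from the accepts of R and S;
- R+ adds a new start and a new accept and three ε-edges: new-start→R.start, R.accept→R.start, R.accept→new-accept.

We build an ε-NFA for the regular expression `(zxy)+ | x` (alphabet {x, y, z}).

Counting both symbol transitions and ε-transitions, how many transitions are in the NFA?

By structural recursion:
Each of the 4 symbol leaves contributes 1 transition (1 symbol, 0 ε).
  zxy = 3 transitions (3 symbol, 0 ε)
  (zxy)+ = 6 transitions (3 symbol, 3 ε)
  (zxy)+ | x = 11 transitions (4 symbol, 7 ε)

11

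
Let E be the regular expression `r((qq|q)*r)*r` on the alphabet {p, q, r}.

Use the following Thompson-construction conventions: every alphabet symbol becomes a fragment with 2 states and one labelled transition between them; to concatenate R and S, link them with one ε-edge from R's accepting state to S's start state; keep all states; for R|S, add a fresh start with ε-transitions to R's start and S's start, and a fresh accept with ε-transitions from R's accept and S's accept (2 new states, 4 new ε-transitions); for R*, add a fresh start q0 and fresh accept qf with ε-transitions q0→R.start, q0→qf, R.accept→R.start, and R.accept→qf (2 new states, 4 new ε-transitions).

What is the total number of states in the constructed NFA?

By structural recursion:
Each of the 6 symbol leaves contributes a 2-state fragment.
  qq → 4 states
  qq|q → 8 states
  (qq|q)* → 10 states
  (qq|q)*r → 12 states
  ((qq|q)*r)* → 14 states
  r((qq|q)*r)*r → 18 states

18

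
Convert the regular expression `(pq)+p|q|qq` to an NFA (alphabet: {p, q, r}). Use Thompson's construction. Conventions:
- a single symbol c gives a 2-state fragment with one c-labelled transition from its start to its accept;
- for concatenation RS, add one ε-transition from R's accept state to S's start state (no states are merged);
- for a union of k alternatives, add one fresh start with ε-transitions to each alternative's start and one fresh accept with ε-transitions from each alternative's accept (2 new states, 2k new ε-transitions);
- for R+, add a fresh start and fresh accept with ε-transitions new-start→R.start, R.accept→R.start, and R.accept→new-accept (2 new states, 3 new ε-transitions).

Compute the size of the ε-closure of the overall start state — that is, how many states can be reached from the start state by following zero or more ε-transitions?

Compute the ε-closure size of each fragment's start state recursively; a symbol fragment's start has no outgoing ε-edge, so its closure is just itself (size 1).
  pq — |closure| equals the left operand's closure size = 1 (its accept is not ε-reachable, so the closure stops there)
  (pq)+ — |closure| = 1 + 1 = 2 (the body doesn't accept ε, so the new accept is not reached)
  (pq)+p — |closure| equals the left operand's closure size = 2 (its accept is not ε-reachable, so the closure stops there)
  qq — |closure| equals the left operand's closure size = 1 (its accept is not ε-reachable, so the closure stops there)
  (pq)+p|q|qq — new start ε-reaches every alternative's start; none of them accept ε, so the new accept is not reached: |closure| = 1 + 2 + 1 + 1 = 5

5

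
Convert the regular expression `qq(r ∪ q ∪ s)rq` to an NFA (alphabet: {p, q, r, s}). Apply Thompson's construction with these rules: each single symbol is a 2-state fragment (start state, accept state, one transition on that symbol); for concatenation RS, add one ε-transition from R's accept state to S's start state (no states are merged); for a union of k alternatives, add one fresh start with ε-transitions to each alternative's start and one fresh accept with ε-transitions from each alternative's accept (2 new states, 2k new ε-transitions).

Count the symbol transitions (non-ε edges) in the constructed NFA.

Recursing over subexpressions:
Each of the 7 symbol leaves contributes exactly 1 symbol transition.
  r ∪ q ∪ s = 3 symbol transitions
  qq(r ∪ q ∪ s)rq = 7 symbol transitions

7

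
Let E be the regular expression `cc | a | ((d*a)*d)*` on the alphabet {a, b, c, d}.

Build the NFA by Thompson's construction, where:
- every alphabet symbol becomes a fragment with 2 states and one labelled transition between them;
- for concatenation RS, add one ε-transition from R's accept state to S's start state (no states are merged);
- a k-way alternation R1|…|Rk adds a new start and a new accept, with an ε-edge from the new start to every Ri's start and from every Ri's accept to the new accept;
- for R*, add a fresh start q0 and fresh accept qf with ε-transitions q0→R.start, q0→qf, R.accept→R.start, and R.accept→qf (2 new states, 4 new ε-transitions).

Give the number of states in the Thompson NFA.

20

Per subexpression:
Each of the 6 symbol leaves contributes a 2-state fragment.
  cc = 4 states
  d* = 4 states
  d*a = 6 states
  (d*a)* = 8 states
  (d*a)*d = 10 states
  ((d*a)*d)* = 12 states
  cc | a | ((d*a)*d)* = 20 states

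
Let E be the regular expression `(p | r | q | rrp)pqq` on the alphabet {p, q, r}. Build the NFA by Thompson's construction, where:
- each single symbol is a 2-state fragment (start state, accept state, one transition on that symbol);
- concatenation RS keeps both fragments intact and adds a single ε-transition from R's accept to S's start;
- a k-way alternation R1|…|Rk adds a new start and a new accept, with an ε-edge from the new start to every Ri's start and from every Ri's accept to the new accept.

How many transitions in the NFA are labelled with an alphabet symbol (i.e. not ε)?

Recursing over subexpressions:
Each of the 9 symbol leaves contributes exactly 1 symbol transition.
  rrp — 3 symbol transitions
  p | r | q | rrp — 6 symbol transitions
  (p | r | q | rrp)pqq — 9 symbol transitions

9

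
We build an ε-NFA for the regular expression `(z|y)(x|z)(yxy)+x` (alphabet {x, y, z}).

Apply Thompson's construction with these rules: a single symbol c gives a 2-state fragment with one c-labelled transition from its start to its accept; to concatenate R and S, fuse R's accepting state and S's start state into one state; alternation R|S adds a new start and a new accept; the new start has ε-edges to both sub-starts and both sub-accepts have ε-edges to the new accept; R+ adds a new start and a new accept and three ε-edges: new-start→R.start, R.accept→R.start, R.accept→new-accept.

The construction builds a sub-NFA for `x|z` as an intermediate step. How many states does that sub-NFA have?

Fragment for `x|z`:
Each of the 2 symbol leaves contributes a 2-state fragment.
  x|z : 6 states

6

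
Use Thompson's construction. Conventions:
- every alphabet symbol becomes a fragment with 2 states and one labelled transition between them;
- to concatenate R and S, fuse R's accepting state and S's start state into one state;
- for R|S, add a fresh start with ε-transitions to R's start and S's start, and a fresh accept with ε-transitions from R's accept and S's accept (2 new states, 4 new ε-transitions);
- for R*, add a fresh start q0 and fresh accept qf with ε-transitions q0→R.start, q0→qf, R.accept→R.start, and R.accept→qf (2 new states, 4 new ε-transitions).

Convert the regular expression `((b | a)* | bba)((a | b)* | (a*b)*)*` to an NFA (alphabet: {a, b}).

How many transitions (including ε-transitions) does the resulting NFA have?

45

Bottom-up over the parse tree:
Each of the 9 symbol leaves contributes 1 transition (1 symbol, 0 ε).
  b | a = 6 transitions (2 symbol, 4 ε)
  (b | a)* = 10 transitions (2 symbol, 8 ε)
  bba = 3 transitions (3 symbol, 0 ε)
  (b | a)* | bba = 17 transitions (5 symbol, 12 ε)
  a | b = 6 transitions (2 symbol, 4 ε)
  (a | b)* = 10 transitions (2 symbol, 8 ε)
  a* = 5 transitions (1 symbol, 4 ε)
  a*b = 6 transitions (2 symbol, 4 ε)
  (a*b)* = 10 transitions (2 symbol, 8 ε)
  (a | b)* | (a*b)* = 24 transitions (4 symbol, 20 ε)
  ((a | b)* | (a*b)*)* = 28 transitions (4 symbol, 24 ε)
  ((b | a)* | bba)((a | b)* | (a*b)*)* = 45 transitions (9 symbol, 36 ε)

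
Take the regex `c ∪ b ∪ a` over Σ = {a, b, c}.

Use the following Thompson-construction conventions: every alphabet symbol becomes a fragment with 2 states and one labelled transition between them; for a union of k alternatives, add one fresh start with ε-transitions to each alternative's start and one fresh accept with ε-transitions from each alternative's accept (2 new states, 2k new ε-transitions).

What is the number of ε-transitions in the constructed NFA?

Recursing over subexpressions:
Each of the 3 symbol leaves contributes 0 ε-transitions.
  c ∪ b ∪ a → 6 ε-transitions

6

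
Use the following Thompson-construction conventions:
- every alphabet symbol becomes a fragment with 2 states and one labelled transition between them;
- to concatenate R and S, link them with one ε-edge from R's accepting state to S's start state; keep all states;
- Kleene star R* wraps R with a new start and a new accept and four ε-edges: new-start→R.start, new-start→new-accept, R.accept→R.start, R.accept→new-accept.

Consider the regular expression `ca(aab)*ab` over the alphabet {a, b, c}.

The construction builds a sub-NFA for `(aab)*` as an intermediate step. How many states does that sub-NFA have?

Fragment for `(aab)*`:
Each of the 3 symbol leaves contributes a 2-state fragment.
  aab — 6 states
  (aab)* — 8 states

8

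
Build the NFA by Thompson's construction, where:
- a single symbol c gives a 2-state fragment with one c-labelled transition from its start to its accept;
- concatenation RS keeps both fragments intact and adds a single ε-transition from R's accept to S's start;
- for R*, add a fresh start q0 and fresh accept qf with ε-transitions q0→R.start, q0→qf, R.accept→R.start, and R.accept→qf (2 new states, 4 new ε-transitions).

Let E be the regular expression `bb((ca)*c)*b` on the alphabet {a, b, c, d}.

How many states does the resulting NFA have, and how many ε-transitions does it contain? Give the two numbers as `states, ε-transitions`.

16, 13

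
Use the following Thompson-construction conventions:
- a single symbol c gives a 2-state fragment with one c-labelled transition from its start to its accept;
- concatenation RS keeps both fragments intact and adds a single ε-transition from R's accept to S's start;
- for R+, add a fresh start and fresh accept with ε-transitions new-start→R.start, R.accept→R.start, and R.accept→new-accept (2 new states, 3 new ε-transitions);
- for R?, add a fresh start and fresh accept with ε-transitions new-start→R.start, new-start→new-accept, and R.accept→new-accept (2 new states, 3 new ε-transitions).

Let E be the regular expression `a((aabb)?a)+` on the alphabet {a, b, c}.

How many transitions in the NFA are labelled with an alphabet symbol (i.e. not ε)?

Recursing over subexpressions:
Each of the 6 symbol leaves contributes exactly 1 symbol transition.
  aabb — 4 symbol transitions
  (aabb)? — 4 symbol transitions
  (aabb)?a — 5 symbol transitions
  ((aabb)?a)+ — 5 symbol transitions
  a((aabb)?a)+ — 6 symbol transitions

6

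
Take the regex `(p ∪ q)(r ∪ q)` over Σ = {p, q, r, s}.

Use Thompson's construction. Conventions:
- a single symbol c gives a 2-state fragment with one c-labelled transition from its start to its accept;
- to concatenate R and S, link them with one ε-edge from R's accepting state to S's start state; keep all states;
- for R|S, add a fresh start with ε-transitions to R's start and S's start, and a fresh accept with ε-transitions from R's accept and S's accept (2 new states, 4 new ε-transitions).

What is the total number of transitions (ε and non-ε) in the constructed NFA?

13

By structural recursion:
Each of the 4 symbol leaves contributes 1 transition (1 symbol, 0 ε).
  p ∪ q — 6 transitions (2 symbol, 4 ε)
  r ∪ q — 6 transitions (2 symbol, 4 ε)
  (p ∪ q)(r ∪ q) — 13 transitions (4 symbol, 9 ε)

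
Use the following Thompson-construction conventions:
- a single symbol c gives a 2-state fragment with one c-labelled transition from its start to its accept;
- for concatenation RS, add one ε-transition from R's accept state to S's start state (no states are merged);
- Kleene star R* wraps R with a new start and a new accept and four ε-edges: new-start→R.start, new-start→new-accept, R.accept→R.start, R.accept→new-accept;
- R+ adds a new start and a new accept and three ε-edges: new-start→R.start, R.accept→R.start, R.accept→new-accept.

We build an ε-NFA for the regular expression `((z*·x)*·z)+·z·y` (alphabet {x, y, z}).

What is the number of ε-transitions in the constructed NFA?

Bottom-up over the parse tree:
Each of the 5 symbol leaves contributes 0 ε-transitions.
  z* : 4 ε-transitions
  z*·x : 5 ε-transitions
  (z*·x)* : 9 ε-transitions
  (z*·x)*·z : 10 ε-transitions
  ((z*·x)*·z)+ : 13 ε-transitions
  ((z*·x)*·z)+·z·y : 15 ε-transitions

15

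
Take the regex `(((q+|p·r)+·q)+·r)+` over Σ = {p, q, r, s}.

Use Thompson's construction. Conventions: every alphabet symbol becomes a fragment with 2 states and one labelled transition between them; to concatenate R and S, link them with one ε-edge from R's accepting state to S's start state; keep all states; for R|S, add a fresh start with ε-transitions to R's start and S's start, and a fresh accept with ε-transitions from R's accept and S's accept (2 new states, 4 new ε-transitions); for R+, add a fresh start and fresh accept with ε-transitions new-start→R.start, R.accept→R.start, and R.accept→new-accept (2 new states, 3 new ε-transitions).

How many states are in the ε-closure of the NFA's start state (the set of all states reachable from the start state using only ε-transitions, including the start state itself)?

7

Work bottom-up. For each fragment F, track |ε-closure(F.start)| and whether F's accept lies in that closure (i.e. whether F accepts ε). A single-symbol fragment has closure size 1 and does not accept ε.
  q+ → |closure| = 1 + 1 = 2 (the body doesn't accept ε, so the new accept is not reached)
  p·r → |closure| equals the left operand's closure size = 1 (its accept is not ε-reachable, so the closure stops there)
  q+|p·r → new start ε-reaches every alternative's start; none of them accept ε, so the new accept is not reached: |closure| = 1 + 2 + 1 = 4
  (q+|p·r)+ → |closure| = 1 + 4 = 5 (the body doesn't accept ε, so the new accept is not reached)
  (q+|p·r)+·q → |closure| equals the left operand's closure size = 5 (its accept is not ε-reachable, so the closure stops there)
  ((q+|p·r)+·q)+ → |closure| = 1 + 5 = 6 (the body doesn't accept ε, so the new accept is not reached)
  ((q+|p·r)+·q)+·r → same as the first factor's closure: |closure| = 6
  (((q+|p·r)+·q)+·r)+ → new start ε-reaches only the body's start; the new accept needs a symbol first: |closure| = 1 + 6 = 7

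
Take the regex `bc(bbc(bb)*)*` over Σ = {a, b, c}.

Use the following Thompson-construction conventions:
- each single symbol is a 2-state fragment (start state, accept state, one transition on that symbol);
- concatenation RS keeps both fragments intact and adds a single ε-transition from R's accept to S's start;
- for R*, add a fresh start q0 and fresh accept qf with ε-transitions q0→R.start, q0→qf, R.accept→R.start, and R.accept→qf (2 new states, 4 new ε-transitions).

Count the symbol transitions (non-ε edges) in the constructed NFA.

7

By structural recursion:
Each of the 7 symbol leaves contributes exactly 1 symbol transition.
  bb = 2 symbol transitions
  (bb)* = 2 symbol transitions
  bbc(bb)* = 5 symbol transitions
  (bbc(bb)*)* = 5 symbol transitions
  bc(bbc(bb)*)* = 7 symbol transitions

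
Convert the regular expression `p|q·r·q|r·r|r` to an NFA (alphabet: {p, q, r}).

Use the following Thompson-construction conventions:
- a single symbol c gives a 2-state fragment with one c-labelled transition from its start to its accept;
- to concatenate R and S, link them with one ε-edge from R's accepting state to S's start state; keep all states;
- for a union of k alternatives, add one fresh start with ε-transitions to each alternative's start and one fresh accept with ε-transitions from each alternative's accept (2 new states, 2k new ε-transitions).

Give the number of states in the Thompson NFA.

Per subexpression:
Each of the 7 symbol leaves contributes a 2-state fragment.
  q·r·q = 6 states
  r·r = 4 states
  p|q·r·q|r·r|r = 16 states

16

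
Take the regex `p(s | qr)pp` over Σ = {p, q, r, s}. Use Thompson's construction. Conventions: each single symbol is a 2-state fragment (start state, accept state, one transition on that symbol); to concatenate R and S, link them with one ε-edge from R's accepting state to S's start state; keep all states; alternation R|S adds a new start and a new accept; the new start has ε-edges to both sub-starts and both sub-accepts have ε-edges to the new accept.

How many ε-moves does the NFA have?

8

Building bottom-up:
Each of the 6 symbol leaves contributes 0 ε-transitions.
  qr — 1 ε-transition
  s | qr — 5 ε-transitions
  p(s | qr)pp — 8 ε-transitions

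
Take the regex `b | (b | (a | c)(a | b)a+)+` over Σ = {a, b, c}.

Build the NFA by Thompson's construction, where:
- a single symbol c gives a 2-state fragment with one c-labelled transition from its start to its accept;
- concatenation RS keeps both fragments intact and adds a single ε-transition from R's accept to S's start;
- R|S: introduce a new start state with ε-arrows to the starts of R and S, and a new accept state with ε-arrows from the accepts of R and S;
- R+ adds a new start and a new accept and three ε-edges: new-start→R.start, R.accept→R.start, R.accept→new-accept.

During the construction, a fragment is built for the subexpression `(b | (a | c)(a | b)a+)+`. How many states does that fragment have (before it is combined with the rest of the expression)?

22

Fragment for `(b | (a | c)(a | b)a+)+`:
Each of the 6 symbol leaves contributes a 2-state fragment.
  a | c — 6 states
  a | b — 6 states
  a+ — 4 states
  (a | c)(a | b)a+ — 16 states
  b | (a | c)(a | b)a+ — 20 states
  (b | (a | c)(a | b)a+)+ — 22 states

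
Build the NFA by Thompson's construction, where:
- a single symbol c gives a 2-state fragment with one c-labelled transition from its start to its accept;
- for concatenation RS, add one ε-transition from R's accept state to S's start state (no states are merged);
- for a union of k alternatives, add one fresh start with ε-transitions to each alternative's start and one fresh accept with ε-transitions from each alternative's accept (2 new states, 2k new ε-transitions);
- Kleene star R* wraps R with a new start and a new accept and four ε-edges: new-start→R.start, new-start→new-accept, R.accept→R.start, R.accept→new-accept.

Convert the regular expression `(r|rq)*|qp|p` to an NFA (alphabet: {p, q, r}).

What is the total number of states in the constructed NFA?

18

Building bottom-up:
Each of the 6 symbol leaves contributes a 2-state fragment.
  rq : 4 states
  r|rq : 8 states
  (r|rq)* : 10 states
  qp : 4 states
  (r|rq)*|qp|p : 18 states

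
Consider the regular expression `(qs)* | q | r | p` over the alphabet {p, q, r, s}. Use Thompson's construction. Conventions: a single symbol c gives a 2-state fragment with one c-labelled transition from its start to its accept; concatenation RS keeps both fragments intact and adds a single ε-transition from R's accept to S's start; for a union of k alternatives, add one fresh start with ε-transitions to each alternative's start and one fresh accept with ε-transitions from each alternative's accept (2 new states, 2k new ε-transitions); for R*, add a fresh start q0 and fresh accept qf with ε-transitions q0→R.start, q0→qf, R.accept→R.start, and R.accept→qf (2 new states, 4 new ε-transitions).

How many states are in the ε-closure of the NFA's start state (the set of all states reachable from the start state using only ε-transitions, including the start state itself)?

8

Let C(F) = |ε-closure(F.start)| within fragment F, and note whether F accepts ε. Symbol fragments have C = 1 and do not accept ε. Then:
  qs — |ε-closure| equals the left operand's closure size = 1 (its accept is not ε-reachable, so the closure stops there)
  (qs)* — the star's fresh start ε-reaches both the body's start and the fresh accept: |ε-closure| = 2 + 1 = 3
  (qs)* | q | r | p — new start ε-reaches every alternative's start; at least one alternative accepts ε, so the union's new accept is reached too: |ε-closure| = 1 + 3 + 1 + 1 + 1 + 1 = 8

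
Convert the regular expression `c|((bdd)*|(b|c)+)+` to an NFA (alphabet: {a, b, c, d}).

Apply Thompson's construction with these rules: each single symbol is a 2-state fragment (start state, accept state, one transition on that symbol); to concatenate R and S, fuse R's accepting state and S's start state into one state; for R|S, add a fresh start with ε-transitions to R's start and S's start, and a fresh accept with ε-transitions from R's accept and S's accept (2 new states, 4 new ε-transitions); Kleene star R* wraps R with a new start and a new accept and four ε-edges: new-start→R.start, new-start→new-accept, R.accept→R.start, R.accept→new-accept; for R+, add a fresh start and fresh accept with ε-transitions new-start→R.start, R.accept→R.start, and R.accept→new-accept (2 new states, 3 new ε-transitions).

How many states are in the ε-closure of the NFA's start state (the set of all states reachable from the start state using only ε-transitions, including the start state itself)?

Compute the ε-closure size of each fragment's start state recursively; a symbol fragment's start has no outgoing ε-edge, so its closure is just itself (size 1).
  bdd — |ε-closure| equals the left operand's closure size = 1 (its accept is not ε-reachable, so the closure stops there)
  (bdd)* — the star's fresh start ε-reaches both the body's start and the fresh accept: |ε-closure| = 2 + 1 = 3
  b|c — |ε-closure| = 1 + 1 + 1 = 3 (the new accept is not ε-reachable since no branch accepts ε)
  (b|c)+ — new start ε-reaches only the body's start; the new accept needs a symbol first: |ε-closure| = 1 + 3 = 4
  (bdd)*|(b|c)+ — |ε-closure| = 1 (new start) + (3 + 4) + 1 (new accept, since some branch ε-reaches its own accept) = 9
  ((bdd)*|(b|c)+)+ — new start ε-reaches the body's start; the body's accept is ε-reachable, so the new accept is too: |ε-closure| = 1 + 9 + 1 = 11
  c|((bdd)*|(b|c)+)+ — new start ε-reaches every alternative's start; at least one alternative accepts ε, so the union's new accept is reached too: |ε-closure| = 1 + 1 + 11 + 1 = 14

14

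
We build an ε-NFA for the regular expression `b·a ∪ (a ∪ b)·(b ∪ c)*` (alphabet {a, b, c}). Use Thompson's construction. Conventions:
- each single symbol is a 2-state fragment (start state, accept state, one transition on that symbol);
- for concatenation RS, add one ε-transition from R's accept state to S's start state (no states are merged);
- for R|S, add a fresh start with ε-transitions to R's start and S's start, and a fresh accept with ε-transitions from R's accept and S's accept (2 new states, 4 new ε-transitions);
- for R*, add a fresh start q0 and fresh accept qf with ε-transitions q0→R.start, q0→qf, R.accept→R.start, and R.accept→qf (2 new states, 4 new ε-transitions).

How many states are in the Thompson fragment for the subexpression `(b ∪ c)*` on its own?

8

Fragment for `(b ∪ c)*`:
Each of the 2 symbol leaves contributes a 2-state fragment.
  b ∪ c — 6 states
  (b ∪ c)* — 8 states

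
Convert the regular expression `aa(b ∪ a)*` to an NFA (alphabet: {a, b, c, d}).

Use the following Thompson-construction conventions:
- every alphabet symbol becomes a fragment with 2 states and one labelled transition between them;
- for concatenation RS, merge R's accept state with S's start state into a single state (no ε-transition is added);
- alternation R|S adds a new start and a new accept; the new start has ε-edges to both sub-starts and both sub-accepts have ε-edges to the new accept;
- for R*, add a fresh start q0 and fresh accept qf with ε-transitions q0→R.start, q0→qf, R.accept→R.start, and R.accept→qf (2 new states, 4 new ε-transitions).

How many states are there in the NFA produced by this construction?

By structural recursion:
Each of the 4 symbol leaves contributes a 2-state fragment.
  b ∪ a — 6 states
  (b ∪ a)* — 8 states
  aa(b ∪ a)* — 10 states

10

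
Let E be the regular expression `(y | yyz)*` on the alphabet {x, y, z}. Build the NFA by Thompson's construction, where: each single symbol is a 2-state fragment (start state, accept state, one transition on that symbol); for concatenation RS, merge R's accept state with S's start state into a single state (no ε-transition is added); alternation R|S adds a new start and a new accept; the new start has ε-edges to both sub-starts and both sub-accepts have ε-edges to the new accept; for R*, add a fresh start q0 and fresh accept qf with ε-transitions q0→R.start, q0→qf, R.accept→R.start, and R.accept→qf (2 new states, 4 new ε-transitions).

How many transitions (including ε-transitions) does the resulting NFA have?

Building bottom-up:
Each of the 4 symbol leaves contributes 1 transition (1 symbol, 0 ε).
  yyz → 3 transitions (3 symbol, 0 ε)
  y | yyz → 8 transitions (4 symbol, 4 ε)
  (y | yyz)* → 12 transitions (4 symbol, 8 ε)

12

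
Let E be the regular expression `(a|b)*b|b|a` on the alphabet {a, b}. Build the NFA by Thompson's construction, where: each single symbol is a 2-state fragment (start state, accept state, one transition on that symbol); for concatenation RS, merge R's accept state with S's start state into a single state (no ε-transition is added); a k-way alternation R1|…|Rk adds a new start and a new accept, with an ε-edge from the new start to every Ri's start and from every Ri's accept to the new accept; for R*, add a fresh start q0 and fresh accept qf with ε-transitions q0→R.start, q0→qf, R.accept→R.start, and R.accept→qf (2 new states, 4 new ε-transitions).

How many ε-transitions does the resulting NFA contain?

14

Recursing over subexpressions:
Each of the 5 symbol leaves contributes 0 ε-transitions.
  a|b : 4 ε-transitions
  (a|b)* : 8 ε-transitions
  (a|b)*b : 8 ε-transitions
  (a|b)*b|b|a : 14 ε-transitions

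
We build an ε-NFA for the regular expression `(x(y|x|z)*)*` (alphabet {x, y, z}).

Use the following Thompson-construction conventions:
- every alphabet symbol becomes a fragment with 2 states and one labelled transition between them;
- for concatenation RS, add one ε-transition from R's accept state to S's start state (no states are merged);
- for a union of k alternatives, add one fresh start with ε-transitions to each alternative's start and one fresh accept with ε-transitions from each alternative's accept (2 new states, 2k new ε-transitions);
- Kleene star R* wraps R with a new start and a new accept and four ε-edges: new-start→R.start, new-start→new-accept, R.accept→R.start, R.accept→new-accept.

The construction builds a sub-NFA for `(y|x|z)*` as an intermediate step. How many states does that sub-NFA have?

10

Fragment for `(y|x|z)*`:
Each of the 3 symbol leaves contributes a 2-state fragment.
  y|x|z → 8 states
  (y|x|z)* → 10 states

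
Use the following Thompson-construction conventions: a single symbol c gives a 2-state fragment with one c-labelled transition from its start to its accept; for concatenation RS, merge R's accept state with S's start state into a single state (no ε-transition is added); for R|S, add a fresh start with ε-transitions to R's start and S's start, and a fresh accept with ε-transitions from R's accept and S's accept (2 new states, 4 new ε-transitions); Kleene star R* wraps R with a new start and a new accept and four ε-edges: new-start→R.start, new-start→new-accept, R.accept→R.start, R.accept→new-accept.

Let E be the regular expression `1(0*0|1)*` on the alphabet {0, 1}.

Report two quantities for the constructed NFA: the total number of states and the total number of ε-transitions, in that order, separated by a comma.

12, 12

Recursing over subexpressions:
Each of the 4 symbol leaves contributes 2 states and 0 ε-transitions.
  0* → 4 states, 4 ε-transitions
  0*0 → 5 states, 4 ε-transitions
  0*0|1 → 9 states, 8 ε-transitions
  (0*0|1)* → 11 states, 12 ε-transitions
  1(0*0|1)* → 12 states, 12 ε-transitions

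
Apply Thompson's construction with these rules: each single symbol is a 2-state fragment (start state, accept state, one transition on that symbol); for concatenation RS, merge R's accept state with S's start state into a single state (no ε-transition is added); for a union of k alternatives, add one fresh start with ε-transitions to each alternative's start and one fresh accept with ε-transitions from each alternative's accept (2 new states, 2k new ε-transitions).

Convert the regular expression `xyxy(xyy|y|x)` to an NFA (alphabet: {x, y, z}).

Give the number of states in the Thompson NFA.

Recursing over subexpressions:
Each of the 9 symbol leaves contributes a 2-state fragment.
  xyy : 4 states
  xyy|y|x : 10 states
  xyxy(xyy|y|x) : 14 states

14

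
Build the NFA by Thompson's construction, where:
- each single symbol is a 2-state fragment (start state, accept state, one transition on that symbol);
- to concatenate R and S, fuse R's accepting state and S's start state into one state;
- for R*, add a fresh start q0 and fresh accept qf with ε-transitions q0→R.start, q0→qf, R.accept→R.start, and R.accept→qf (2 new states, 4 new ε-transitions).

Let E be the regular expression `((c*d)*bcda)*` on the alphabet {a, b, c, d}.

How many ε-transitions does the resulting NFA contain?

12

By structural recursion:
Each of the 6 symbol leaves contributes 0 ε-transitions.
  c* — 4 ε-transitions
  c*d — 4 ε-transitions
  (c*d)* — 8 ε-transitions
  (c*d)*bcda — 8 ε-transitions
  ((c*d)*bcda)* — 12 ε-transitions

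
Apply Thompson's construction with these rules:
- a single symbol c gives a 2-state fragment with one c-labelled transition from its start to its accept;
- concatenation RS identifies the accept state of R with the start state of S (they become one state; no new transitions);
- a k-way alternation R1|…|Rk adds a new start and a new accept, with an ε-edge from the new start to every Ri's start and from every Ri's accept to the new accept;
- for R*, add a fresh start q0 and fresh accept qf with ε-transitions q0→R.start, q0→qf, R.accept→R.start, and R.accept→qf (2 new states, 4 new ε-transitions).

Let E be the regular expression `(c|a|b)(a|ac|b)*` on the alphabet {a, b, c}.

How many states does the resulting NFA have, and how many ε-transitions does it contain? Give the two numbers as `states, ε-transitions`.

18, 16

By structural recursion:
Each of the 7 symbol leaves contributes 2 states and 0 ε-transitions.
  c|a|b = 8 states, 6 ε-transitions
  ac = 3 states, 0 ε-transitions
  a|ac|b = 9 states, 6 ε-transitions
  (a|ac|b)* = 11 states, 10 ε-transitions
  (c|a|b)(a|ac|b)* = 18 states, 16 ε-transitions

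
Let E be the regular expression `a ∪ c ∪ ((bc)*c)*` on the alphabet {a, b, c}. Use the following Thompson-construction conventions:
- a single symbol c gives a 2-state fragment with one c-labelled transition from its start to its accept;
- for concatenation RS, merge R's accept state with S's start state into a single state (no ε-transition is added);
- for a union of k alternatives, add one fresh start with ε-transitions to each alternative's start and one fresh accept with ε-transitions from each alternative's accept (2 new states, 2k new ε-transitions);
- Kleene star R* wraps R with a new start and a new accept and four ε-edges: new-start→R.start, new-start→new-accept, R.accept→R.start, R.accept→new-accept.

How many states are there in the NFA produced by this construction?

14

Bottom-up over the parse tree:
Each of the 5 symbol leaves contributes a 2-state fragment.
  bc : 3 states
  (bc)* : 5 states
  (bc)*c : 6 states
  ((bc)*c)* : 8 states
  a ∪ c ∪ ((bc)*c)* : 14 states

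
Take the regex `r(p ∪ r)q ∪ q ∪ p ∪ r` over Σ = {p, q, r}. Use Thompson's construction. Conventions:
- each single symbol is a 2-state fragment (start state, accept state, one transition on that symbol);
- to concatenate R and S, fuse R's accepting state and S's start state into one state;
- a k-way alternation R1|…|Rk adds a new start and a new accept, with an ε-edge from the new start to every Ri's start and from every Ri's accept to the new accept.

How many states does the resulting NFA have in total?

Recursing over subexpressions:
Each of the 7 symbol leaves contributes a 2-state fragment.
  p ∪ r — 6 states
  r(p ∪ r)q — 8 states
  r(p ∪ r)q ∪ q ∪ p ∪ r — 16 states

16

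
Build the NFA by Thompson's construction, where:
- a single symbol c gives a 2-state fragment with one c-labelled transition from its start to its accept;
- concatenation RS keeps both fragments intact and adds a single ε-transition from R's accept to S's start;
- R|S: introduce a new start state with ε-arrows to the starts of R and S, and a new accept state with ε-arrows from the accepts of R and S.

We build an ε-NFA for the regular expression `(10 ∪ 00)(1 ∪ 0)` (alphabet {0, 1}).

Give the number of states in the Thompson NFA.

16

Recursing over subexpressions:
Each of the 6 symbol leaves contributes a 2-state fragment.
  10 → 4 states
  00 → 4 states
  10 ∪ 00 → 10 states
  1 ∪ 0 → 6 states
  (10 ∪ 00)(1 ∪ 0) → 16 states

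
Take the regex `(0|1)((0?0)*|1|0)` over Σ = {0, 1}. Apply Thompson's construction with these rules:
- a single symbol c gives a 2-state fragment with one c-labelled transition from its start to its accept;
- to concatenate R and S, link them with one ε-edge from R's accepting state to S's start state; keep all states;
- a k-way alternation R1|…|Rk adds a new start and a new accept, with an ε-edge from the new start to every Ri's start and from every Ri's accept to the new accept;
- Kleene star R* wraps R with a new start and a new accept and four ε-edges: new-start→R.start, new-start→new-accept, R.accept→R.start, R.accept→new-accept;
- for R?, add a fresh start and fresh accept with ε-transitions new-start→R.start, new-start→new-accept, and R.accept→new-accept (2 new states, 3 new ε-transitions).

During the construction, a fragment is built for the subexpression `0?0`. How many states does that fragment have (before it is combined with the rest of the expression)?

6

Fragment for `0?0`:
Each of the 2 symbol leaves contributes a 2-state fragment.
  0? → 4 states
  0?0 → 6 states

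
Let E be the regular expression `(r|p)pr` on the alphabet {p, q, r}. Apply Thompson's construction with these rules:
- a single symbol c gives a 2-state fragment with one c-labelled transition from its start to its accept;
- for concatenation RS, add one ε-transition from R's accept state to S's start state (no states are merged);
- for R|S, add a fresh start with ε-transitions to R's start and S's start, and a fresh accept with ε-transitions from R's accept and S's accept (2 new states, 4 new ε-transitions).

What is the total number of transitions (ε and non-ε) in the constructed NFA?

10

Building bottom-up:
Each of the 4 symbol leaves contributes 1 transition (1 symbol, 0 ε).
  r|p = 6 transitions (2 symbol, 4 ε)
  (r|p)pr = 10 transitions (4 symbol, 6 ε)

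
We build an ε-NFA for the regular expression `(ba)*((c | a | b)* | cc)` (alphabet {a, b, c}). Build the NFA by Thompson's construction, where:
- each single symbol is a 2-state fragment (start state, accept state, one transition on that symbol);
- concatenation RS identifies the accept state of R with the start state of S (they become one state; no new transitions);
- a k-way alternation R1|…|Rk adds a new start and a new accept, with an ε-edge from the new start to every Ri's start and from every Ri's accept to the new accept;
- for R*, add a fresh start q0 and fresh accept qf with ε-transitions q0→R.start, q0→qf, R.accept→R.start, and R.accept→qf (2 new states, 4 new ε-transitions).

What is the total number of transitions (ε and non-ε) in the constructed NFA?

25

Bottom-up over the parse tree:
Each of the 7 symbol leaves contributes 1 transition (1 symbol, 0 ε).
  ba — 2 transitions (2 symbol, 0 ε)
  (ba)* — 6 transitions (2 symbol, 4 ε)
  c | a | b — 9 transitions (3 symbol, 6 ε)
  (c | a | b)* — 13 transitions (3 symbol, 10 ε)
  cc — 2 transitions (2 symbol, 0 ε)
  (c | a | b)* | cc — 19 transitions (5 symbol, 14 ε)
  (ba)*((c | a | b)* | cc) — 25 transitions (7 symbol, 18 ε)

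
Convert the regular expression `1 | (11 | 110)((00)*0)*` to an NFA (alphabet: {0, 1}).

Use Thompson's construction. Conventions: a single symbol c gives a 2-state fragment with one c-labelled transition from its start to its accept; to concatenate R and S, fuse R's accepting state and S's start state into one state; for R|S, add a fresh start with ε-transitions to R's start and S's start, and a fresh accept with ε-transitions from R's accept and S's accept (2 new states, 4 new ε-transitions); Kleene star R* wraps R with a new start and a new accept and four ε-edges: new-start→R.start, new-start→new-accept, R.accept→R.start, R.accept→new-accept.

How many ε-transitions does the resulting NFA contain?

16

Recursing over subexpressions:
Each of the 9 symbol leaves contributes 0 ε-transitions.
  11 → 0 ε-transitions
  110 → 0 ε-transitions
  11 | 110 → 4 ε-transitions
  00 → 0 ε-transitions
  (00)* → 4 ε-transitions
  (00)*0 → 4 ε-transitions
  ((00)*0)* → 8 ε-transitions
  (11 | 110)((00)*0)* → 12 ε-transitions
  1 | (11 | 110)((00)*0)* → 16 ε-transitions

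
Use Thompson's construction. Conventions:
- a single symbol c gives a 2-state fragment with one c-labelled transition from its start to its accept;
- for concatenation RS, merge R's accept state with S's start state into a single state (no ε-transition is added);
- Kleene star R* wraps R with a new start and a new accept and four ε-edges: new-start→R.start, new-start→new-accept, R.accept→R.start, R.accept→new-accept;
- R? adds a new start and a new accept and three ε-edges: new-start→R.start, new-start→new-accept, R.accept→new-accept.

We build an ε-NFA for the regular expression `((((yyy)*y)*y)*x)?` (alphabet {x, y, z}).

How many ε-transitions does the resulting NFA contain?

15

Building bottom-up:
Each of the 6 symbol leaves contributes 0 ε-transitions.
  yyy = 0 ε-transitions
  (yyy)* = 4 ε-transitions
  (yyy)*y = 4 ε-transitions
  ((yyy)*y)* = 8 ε-transitions
  ((yyy)*y)*y = 8 ε-transitions
  (((yyy)*y)*y)* = 12 ε-transitions
  (((yyy)*y)*y)*x = 12 ε-transitions
  ((((yyy)*y)*y)*x)? = 15 ε-transitions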